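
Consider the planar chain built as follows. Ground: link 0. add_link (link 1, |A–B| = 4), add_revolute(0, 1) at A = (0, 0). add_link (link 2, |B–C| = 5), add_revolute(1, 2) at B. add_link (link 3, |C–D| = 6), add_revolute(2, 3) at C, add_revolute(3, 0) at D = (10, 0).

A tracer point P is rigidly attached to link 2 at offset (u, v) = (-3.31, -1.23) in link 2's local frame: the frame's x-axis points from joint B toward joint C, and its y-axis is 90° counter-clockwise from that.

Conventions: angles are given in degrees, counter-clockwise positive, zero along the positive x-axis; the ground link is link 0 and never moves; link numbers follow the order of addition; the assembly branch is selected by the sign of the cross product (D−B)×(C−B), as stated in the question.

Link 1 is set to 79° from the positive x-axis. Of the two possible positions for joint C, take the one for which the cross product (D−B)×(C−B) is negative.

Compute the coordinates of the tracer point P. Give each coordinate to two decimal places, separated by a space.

A=(0,0), D=(10.00,0)
B = A + 4.00·(cos79°, sin79°) = (0.7632, 3.9265)
|BD| = 10.0367
circle(B,5.00) ∩ circle(D,6.00): a=4.4704, h=2.2396
  candidates: C₊=(5.7535,4.2388) cross=22.478; C₋=(4.0011,0.1165) cross=-22.478
  branch - wants cross < 0 → take C=(4.0011,0.1165) (cross=-22.478)
ex = (C−B)/|BC| = (0.6476,-0.7620); ey = (0.7620,0.6476)
P = B + -3.31·ex + -1.23·ey = (-2.3175,5.6522)

-2.32 5.65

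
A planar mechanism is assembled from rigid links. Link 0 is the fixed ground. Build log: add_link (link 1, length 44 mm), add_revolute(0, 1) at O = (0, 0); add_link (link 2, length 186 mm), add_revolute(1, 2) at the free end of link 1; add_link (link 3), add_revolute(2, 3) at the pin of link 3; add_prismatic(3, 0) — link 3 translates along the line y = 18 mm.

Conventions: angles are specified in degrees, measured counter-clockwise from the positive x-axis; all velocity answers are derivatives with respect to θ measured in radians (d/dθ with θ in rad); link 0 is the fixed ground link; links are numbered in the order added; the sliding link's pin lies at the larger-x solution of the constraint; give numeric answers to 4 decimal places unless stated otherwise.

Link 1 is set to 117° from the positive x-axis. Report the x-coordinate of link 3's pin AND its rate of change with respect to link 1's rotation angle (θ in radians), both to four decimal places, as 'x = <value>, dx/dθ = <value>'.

geometry: r = 44 mm, L = 186 mm, e = 18 mm
crank pin P = (r cos θ, r sin θ) = (-19.975582, 39.204287)
h = r sin θ − e = 39.204287 − 18 = 21.204287
x = r cos θ + √(L² − h²) = -19.975582 + 184.787387 = 164.811805
dx/dθ = −r sin θ − h·r cos θ/√(L² − h²) (θ in radians; h = 21.204287) = -36.912096

x = 164.8118, dx/dθ = -36.9121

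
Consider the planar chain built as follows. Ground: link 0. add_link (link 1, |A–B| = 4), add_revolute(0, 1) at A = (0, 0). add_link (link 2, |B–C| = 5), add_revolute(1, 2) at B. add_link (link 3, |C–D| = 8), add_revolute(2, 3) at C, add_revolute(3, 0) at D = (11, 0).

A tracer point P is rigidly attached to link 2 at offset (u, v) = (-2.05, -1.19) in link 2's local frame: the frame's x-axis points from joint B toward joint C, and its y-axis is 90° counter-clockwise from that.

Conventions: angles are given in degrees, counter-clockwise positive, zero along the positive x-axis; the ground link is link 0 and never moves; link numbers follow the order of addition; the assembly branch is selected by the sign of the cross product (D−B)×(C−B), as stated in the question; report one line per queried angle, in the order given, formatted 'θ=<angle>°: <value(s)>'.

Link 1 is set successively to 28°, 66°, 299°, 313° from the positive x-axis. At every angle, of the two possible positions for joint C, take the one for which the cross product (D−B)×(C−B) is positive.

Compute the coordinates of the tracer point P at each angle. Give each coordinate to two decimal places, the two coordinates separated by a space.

A=(0,0), D=(11.00,0)
θ=28°: B = A + 4.00·(cos28°, sin28°) = (3.5318, 1.8779)
θ=28°: |BD| = 7.7007
θ=28°: circle(B,5.00) ∩ circle(D,8.00): a=1.3181, h=4.8231
θ=28°:   candidates: C₊=(5.9863,6.2340) cross=37.141; C₋=(3.6339,-3.1211) cross=-37.141
θ=28°:   branch + wants cross > 0 → take C=(5.9863,6.2340) (cross=37.141)
θ=28°: ex = (C−B)/|BC| = (0.4909,0.8712); ey = (-0.8712,0.4909)
θ=28°: P = B + -2.05·ex + -1.19·ey = (3.5622,-0.4923)
θ=66°: B = A + 4.00·(cos66°, sin66°) = (1.6269, 3.6542)
θ=66°: |BD| = 10.0602
θ=66°: circle(B,5.00) ∩ circle(D,8.00): a=3.0918, h=3.9295
θ=66°:   candidates: C₊=(5.9349,6.1923) cross=39.532; C₋=(3.0802,-1.1300) cross=-39.532
θ=66°:   branch + wants cross > 0 → take C=(5.9349,6.1923) (cross=39.532)
θ=66°: ex = (C−B)/|BC| = (0.8616,0.5076); ey = (-0.5076,0.8616)
θ=66°: P = B + -2.05·ex + -1.19·ey = (0.4648,1.5883)
θ=299°: B = A + 4.00·(cos299°, sin299°) = (1.9392, -3.4985)
θ=299°: |BD| = 9.7127
θ=299°: circle(B,5.00) ∩ circle(D,8.00): a=2.8487, h=4.1091
θ=299°:   candidates: C₊=(3.1166,1.3609) cross=39.911; C₋=(6.0768,-6.3057) cross=-39.911
θ=299°:   branch + wants cross > 0 → take C=(3.1166,1.3609) (cross=39.911)
θ=299°: ex = (C−B)/|BC| = (0.2355,0.9719); ey = (-0.9719,0.2355)
θ=299°: P = B + -2.05·ex + -1.19·ey = (2.6131,-5.7710)
θ=313°: B = A + 4.00·(cos313°, sin313°) = (2.7280, -2.9254)
θ=313°: |BD| = 8.7741
θ=313°: circle(B,5.00) ∩ circle(D,8.00): a=2.1646, h=4.5072
θ=313°:   candidates: C₊=(3.2659,2.0456) cross=39.546; C₋=(6.2715,-6.4530) cross=-39.546
θ=313°:   branch + wants cross > 0 → take C=(3.2659,2.0456) (cross=39.546)
θ=313°: ex = (C−B)/|BC| = (0.1076,0.9942); ey = (-0.9942,0.1076)
θ=313°: P = B + -2.05·ex + -1.19·ey = (3.6905,-5.0915)

θ=28°: 3.56 -0.49
θ=66°: 0.46 1.59
θ=299°: 2.61 -5.77
θ=313°: 3.69 -5.09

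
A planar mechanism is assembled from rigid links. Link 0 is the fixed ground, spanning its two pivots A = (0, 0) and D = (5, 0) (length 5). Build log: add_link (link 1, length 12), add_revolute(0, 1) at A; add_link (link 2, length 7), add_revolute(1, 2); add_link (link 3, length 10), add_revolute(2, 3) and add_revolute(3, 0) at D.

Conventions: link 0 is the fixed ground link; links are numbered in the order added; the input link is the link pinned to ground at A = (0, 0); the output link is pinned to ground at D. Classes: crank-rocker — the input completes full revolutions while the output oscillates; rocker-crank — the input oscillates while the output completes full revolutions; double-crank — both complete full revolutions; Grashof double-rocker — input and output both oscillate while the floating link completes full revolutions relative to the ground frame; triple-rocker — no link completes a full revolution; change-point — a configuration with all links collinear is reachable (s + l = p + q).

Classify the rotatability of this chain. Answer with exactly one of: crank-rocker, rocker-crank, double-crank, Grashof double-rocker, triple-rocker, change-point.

lengths: ground=5, input=12, coupler=7, output=10
sorted: s=5 (shortest), l=12 (longest), p+q=17
s + l = 17 vs p + q = 17
s + l = p + q → change-point (collinear configuration reachable)

change-point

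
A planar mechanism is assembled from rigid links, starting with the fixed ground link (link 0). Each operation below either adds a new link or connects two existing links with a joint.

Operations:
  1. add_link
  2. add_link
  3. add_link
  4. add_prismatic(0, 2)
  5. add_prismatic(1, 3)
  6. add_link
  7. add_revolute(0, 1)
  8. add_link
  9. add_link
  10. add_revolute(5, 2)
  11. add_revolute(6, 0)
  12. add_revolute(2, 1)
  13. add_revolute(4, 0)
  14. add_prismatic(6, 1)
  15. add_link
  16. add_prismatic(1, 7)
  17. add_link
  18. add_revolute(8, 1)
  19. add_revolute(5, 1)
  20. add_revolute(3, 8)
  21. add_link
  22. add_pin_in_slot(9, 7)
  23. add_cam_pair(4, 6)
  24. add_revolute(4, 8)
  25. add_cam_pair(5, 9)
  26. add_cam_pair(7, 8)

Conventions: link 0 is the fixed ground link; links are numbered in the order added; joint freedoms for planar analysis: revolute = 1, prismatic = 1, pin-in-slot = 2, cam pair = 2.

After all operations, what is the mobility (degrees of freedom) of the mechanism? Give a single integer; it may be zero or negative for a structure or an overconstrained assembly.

ground; <1,0,0>
#1 <2,0,0>
#2 <3,0,0>
#3 <4,0,0>
P:0↔2 J1 <4,1,0>
P:1↔3 J1 <4,2,0>
#4 <5,2,0>
R:0↔1 J1 <5,3,0>
#5 <6,3,0>
#6 <7,3,0>
R:5↔2 J1 <7,4,0>
R:6↔0 J1 <7,5,0>
R:2↔1 J1 <7,6,0>
R:4↔0 J1 <7,7,0>
P:6↔1 J1 <7,8,0>
#7 <8,8,0>
P:1↔7 J1 <8,9,0>
#8 <9,9,0>
R:8↔1 J1 <9,10,0>
R:5↔1 J1 <9,11,0>
R:3↔8 J1 <9,12,0>
#9 <10,12,0>
PS:9↔7 J2 <10,12,1>
C:4↔6 J2 <10,12,2>
R:4↔8 J1 <10,13,2>
C:5↔9 J2 <10,13,3>
C:7↔8 J2 <10,13,4>
3×9 − 2×13 − 1×4 = -3

M = -3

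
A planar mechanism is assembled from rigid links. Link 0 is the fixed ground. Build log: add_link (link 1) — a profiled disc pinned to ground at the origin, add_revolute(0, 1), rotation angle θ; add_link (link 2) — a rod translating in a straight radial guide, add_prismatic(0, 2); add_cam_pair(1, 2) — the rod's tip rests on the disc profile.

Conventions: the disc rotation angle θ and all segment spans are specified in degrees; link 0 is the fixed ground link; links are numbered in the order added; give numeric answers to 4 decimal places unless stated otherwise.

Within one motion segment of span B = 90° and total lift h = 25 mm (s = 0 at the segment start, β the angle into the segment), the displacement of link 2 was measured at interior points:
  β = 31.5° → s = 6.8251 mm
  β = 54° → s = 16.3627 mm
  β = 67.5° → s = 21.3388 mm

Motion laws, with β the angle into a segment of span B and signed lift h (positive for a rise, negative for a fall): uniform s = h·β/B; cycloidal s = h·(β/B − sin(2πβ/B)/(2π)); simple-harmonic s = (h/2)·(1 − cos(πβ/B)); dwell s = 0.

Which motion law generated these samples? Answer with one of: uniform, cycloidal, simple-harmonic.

candidates at β/B = r: uniform s = h·r (linear in β); cycloidal s = h·(r − sin(2πr)/(2π)); simple-harmonic s = (h/2)(1 − cos(πr))
β=31.5°: printed 6.8251 | uniform 8.7500, cycloidal 5.5310, simple-harmonic 6.8251
β=54°: printed 16.3627 | uniform 15.0000, cycloidal 17.3387, simple-harmonic 16.3627
β=67.5°: printed 21.3388 | uniform 18.7500, cycloidal 22.7289, simple-harmonic 21.3388
only one law matches every sample → simple-harmonic

simple-harmonic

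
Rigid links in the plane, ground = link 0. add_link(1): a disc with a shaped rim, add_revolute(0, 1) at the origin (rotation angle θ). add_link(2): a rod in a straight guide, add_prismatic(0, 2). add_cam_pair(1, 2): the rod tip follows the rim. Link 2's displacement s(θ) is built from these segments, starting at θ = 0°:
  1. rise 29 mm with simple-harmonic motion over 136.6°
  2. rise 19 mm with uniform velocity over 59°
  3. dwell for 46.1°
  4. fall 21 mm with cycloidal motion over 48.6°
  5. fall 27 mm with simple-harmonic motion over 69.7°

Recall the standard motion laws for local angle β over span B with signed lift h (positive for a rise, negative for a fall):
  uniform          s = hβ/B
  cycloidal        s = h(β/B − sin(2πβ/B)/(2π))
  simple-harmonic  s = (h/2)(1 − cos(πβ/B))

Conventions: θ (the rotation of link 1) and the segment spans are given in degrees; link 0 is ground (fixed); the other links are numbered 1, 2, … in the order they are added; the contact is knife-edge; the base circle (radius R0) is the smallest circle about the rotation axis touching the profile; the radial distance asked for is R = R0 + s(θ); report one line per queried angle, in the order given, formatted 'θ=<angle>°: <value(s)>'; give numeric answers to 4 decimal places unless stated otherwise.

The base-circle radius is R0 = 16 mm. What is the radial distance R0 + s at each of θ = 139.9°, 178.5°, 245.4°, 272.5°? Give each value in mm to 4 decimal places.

segment 1 (0° to 136.6°, simple-harmonic, h = 29) is passed completely: s = 0.0000 + (29) = 29.0000
θ = 139.9° falls in segment 2 (136.6° to 195.6°, uniform, h = 19): β = 139.9 − 136.6 = 3.3°, B = 59°; Δs = 19·3.3/59 = 1.0627; s = 29.0000 + 1.0627 = 30.0627
θ = 178.5° falls in segment 2 (136.6° to 195.6°, uniform, h = 19): β = 178.5 − 136.6 = 41.9°, B = 59°; Δs = 19·41.9/59 = 13.4932; s = 29.0000 + 13.4932 = 42.4932
segment 2 (136.6° to 195.6°, uniform, h = 19) is passed completely: s = 29.0000 + (19) = 48.0000
segment 3 (195.6° to 241.7°, dwell): s unchanged at 48.0000
θ = 245.4° falls in segment 4 (241.7° to 290.3°, cycloidal, h = -21): β = 245.4 − 241.7 = 3.7°, B = 48.6°; Δs = -21·(0.0761 − sin(2π·0.0761)/(2π)) = -0.0603; s = 48.0000 − 0.0603 = 47.9397
θ = 272.5° falls in segment 4 (241.7° to 290.3°, cycloidal, h = -21): β = 272.5 − 241.7 = 30.8°, B = 48.6°; Δs = -21·(0.6337 − sin(2π·0.6337)/(2π)) = -15.7982; s = 48.0000 − 15.7982 = 32.2018
θ=139.9°: R = R0 + s = 16 + 30.0627 = 46.0627
θ=178.5°: R = R0 + s = 16 + 42.4932 = 58.4932
θ=245.4°: R = R0 + s = 16 + 47.9397 = 63.9397
θ=272.5°: R = R0 + s = 16 + 32.2018 = 48.2018

θ=139.9°: 46.0627
θ=178.5°: 58.4932
θ=245.4°: 63.9397
θ=272.5°: 48.2018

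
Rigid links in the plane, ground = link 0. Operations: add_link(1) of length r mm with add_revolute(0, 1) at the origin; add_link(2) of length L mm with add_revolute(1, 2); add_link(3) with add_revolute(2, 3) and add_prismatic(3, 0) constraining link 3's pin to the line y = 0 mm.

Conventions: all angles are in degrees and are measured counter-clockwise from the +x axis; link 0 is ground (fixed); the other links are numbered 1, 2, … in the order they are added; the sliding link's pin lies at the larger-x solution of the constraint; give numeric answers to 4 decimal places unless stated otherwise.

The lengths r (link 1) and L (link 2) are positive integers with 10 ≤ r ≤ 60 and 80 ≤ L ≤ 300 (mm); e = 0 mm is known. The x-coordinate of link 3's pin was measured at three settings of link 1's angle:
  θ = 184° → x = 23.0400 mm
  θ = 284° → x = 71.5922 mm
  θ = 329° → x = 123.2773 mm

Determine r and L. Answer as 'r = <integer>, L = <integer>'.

constraint per measurement: (x − r cos θ)² + (r sin θ − e)² = L²
subtracting the θ₁ and θ₂ equations cancels the r² and L² terms:
r = (x₁² − x₂²) / (2[(x₁cos θ₁ + e sin θ₁) − (x₂cos θ₂ + e sin θ₂)]) = 56.9999 → r = 57
L² = (x₁ − r cos θ₁)² + (r sin θ₁ − e)² = 6400.0034 → L = 80.0000 → L = 80
check at θ₃=329°: x = 123.2773 (printed 123.2773) ✓

r = 57, L = 80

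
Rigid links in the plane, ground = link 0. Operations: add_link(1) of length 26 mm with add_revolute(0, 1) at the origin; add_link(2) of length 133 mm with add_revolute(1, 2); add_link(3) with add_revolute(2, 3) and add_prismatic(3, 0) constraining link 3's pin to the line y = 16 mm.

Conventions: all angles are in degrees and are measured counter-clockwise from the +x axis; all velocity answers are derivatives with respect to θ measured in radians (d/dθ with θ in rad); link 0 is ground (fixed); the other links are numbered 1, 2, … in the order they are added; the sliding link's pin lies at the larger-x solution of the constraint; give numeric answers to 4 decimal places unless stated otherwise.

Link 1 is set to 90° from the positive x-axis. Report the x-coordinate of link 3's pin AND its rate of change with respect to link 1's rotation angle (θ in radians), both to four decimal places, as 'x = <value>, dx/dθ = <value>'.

geometry: r = 26 mm, L = 133 mm, e = 16 mm
crank pin P = (r cos θ, r sin θ) = (0.000000, 26.000000)
h = r sin θ − e = 26.000000 − 16 = 10.000000
x = r cos θ + √(L² − h²) = 0.000000 + 132.623527 = 132.623527
dx/dθ = −r sin θ − h·r cos θ/√(L² − h²) (θ in radians; h = 10.000000) = -26.000000

x = 132.6235, dx/dθ = -26.0000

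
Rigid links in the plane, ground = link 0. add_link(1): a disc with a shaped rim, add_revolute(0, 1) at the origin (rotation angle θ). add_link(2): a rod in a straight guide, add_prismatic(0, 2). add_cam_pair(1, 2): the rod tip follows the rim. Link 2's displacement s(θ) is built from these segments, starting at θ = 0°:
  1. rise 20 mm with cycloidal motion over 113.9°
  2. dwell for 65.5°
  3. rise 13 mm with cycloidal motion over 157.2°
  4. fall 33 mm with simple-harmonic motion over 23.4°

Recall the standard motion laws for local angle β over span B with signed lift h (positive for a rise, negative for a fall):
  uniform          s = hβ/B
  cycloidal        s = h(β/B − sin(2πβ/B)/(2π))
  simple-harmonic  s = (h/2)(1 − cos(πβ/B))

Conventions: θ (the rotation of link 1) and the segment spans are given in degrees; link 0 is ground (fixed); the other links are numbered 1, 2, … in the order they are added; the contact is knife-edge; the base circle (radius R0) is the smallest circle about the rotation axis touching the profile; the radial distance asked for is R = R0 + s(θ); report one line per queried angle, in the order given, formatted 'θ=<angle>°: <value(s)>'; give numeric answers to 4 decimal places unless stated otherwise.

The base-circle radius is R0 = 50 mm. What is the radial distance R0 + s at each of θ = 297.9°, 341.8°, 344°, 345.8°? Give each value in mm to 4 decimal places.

segment 1 (0° to 113.9°, cycloidal, h = 20) is passed completely: s = 0.0000 + (20) = 20.0000
segment 2 (113.9° to 179.4°, dwell): s unchanged at 20.0000
θ = 297.9° falls in segment 3 (179.4° to 336.6°, cycloidal, h = 13): β = 297.9 − 179.4 = 118.5°, B = 157.2°; Δs = 13·(0.7538 − sin(2π·0.7538)/(2π)) = 11.8680; s = 20.0000 + 11.8680 = 31.8680
segment 3 (179.4° to 336.6°, cycloidal, h = 13) is passed completely: s = 20.0000 + (13) = 33.0000
θ = 341.8° falls in segment 4 (336.6° to 360°, simple-harmonic, h = -33): β = 341.8 − 336.6 = 5.2°, B = 23.4°; Δs = -33/2·(1 − cos(π·0.2222)) = -3.8603; s = 33.0000 − 3.8603 = 29.1397
θ = 344° falls in segment 4 (336.6° to 360°, simple-harmonic, h = -33): β = 344 − 336.6 = 7.4°, B = 23.4°; Δs = -33/2·(1 − cos(π·0.3162)) = -7.4949; s = 33.0000 − 7.4949 = 25.5051
θ = 345.8° falls in segment 4 (336.6° to 360°, simple-harmonic, h = -33): β = 345.8 − 336.6 = 9.2°, B = 23.4°; Δs = -33/2·(1 − cos(π·0.3932)) = -11.0653; s = 33.0000 − 11.0653 = 21.9347
θ=297.9°: R = R0 + s = 50 + 31.8680 = 81.8680
θ=341.8°: R = R0 + s = 50 + 29.1397 = 79.1397
θ=344°: R = R0 + s = 50 + 25.5051 = 75.5051
θ=345.8°: R = R0 + s = 50 + 21.9347 = 71.9347

θ=297.9°: 81.8680
θ=341.8°: 79.1397
θ=344°: 75.5051
θ=345.8°: 71.9347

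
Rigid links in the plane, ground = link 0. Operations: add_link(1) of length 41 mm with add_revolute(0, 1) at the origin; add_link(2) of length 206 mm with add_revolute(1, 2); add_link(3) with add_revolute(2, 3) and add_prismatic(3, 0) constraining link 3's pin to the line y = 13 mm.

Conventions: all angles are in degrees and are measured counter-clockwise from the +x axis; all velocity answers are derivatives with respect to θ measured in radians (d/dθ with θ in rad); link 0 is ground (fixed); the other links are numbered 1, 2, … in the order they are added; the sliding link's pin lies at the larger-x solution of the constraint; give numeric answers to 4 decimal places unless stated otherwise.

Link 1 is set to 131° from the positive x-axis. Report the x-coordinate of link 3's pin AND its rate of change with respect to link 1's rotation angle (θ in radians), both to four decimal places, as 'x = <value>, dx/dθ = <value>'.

geometry: r = 41 mm, L = 206 mm, e = 13 mm
crank pin P = (r cos θ, r sin θ) = (-26.898420, 30.943093)
h = r sin θ − e = 30.943093 − 13 = 17.943093
x = r cos θ + √(L² − h²) = -26.898420 + 205.217069 = 178.318649
dx/dθ = −r sin θ − h·r cos θ/√(L² − h²) (θ in radians; h = 17.943093) = -28.591237

x = 178.3186, dx/dθ = -28.5912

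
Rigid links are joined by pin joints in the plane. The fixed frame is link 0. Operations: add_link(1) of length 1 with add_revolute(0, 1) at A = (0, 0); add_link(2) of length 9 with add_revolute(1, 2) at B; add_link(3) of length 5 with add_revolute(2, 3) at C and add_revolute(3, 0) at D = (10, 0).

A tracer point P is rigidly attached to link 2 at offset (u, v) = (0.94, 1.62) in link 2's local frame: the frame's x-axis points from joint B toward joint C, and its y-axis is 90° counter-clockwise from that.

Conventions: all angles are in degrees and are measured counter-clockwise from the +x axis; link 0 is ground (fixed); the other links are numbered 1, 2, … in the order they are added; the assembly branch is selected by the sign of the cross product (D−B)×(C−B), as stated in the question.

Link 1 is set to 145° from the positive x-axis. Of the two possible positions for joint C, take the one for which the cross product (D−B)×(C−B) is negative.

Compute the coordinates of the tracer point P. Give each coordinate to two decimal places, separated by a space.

A=(0,0), D=(10.00,0)
B = A + 1.00·(cos145°, sin145°) = (-0.8192, 0.5736)
|BD| = 10.8343
circle(B,9.00) ∩ circle(D,5.00): a=8.0015, h=4.1201
  candidates: C₊=(7.3893,4.2643) cross=44.639; C₋=(6.9531,-3.9644) cross=-44.639
  branch - wants cross < 0 → take C=(6.9531,-3.9644) (cross=-44.639)
ex = (C−B)/|BC| = (0.8636,-0.5042); ey = (0.5042,0.8636)
P = B + 0.94·ex + 1.62·ey = (0.8094,1.4986)

0.81 1.50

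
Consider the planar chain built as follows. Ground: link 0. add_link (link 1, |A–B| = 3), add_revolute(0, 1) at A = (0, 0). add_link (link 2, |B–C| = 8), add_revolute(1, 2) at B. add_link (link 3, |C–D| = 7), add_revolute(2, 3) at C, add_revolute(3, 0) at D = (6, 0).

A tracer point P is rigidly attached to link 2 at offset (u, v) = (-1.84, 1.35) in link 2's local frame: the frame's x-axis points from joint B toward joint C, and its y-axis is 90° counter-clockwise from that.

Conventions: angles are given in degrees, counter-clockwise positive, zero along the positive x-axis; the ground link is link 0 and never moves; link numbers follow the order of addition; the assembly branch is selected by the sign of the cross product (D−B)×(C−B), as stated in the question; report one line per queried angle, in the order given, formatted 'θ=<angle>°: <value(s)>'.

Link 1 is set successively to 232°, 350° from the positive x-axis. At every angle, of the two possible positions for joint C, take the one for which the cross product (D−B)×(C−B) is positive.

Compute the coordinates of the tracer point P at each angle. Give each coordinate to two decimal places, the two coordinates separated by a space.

A=(0,0), D=(6.00,0)
θ=232°: B = A + 3.00·(cos232°, sin232°) = (-1.8470, -2.3640)
θ=232°: |BD| = 8.1954
θ=232°: circle(B,8.00) ∩ circle(D,7.00): a=5.0128, h=6.2347
θ=232°:   candidates: C₊=(1.1543,5.0516) cross=51.096; C₋=(4.7512,-6.8877) cross=-51.096
θ=232°:   branch + wants cross > 0 → take C=(1.1543,5.0516) (cross=51.096)
θ=232°: ex = (C−B)/|BC| = (0.3752,0.9270); ey = (-0.9270,0.3752)
θ=232°: P = B + -1.84·ex + 1.35·ey = (-3.7887,-3.5632)
θ=350°: B = A + 3.00·(cos350°, sin350°) = (2.9544, -0.5209)
θ=350°: |BD| = 3.0898
θ=350°: circle(B,8.00) ∩ circle(D,7.00): a=3.9722, h=6.9442
θ=350°:   candidates: C₊=(5.6990,6.9935) cross=21.456; C₋=(8.0406,-6.6960) cross=-21.456
θ=350°:   branch + wants cross > 0 → take C=(5.6990,6.9935) (cross=21.456)
θ=350°: ex = (C−B)/|BC| = (0.3431,0.9393); ey = (-0.9393,0.3431)
θ=350°: P = B + -1.84·ex + 1.35·ey = (1.0551,-1.7861)

θ=232°: -3.79 -3.56
θ=350°: 1.06 -1.79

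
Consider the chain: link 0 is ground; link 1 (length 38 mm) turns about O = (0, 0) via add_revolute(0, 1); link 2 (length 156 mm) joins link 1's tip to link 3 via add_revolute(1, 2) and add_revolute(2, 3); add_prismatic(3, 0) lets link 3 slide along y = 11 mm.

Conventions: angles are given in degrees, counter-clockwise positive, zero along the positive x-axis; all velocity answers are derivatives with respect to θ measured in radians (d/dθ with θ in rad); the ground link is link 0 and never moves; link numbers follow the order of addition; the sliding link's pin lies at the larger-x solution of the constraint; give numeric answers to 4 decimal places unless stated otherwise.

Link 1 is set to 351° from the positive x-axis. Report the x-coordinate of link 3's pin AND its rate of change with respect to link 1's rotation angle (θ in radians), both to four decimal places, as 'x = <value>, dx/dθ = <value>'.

geometry: r = 38 mm, L = 156 mm, e = 11 mm
crank pin P = (r cos θ, r sin θ) = (37.532157, -5.944510)
h = r sin θ − e = -5.944510 − 11 = -16.944510
x = r cos θ + √(L² − h²) = 37.532157 + 155.077025 = 192.609182
dx/dθ = −r sin θ − h·r cos θ/√(L² − h²) (θ in radians; h = -16.944510) = 10.045465

x = 192.6092, dx/dθ = 10.0455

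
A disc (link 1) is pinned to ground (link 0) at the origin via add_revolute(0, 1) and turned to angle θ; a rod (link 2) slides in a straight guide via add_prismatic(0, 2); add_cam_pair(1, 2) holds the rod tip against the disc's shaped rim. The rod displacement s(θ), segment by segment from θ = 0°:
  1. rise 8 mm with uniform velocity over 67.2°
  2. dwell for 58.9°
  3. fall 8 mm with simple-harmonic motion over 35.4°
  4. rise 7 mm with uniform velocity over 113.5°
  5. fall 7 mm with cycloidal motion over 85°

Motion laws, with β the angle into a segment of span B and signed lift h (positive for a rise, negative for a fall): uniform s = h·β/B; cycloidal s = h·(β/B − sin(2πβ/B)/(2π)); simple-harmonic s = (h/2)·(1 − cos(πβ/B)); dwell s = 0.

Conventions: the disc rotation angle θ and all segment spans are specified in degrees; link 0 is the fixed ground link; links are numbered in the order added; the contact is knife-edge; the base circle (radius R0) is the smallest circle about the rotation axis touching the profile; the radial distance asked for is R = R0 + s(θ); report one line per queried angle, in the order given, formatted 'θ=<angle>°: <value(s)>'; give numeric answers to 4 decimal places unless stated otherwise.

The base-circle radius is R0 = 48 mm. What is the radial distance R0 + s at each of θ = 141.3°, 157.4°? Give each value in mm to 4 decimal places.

segment 1 (0° to 67.2°, uniform, h = 8) is passed completely: s = 0.0000 + (8) = 8.0000
segment 2 (67.2° to 126.1°, dwell): s unchanged at 8.0000
θ = 141.3° falls in segment 3 (126.1° to 161.5°, simple-harmonic, h = -8): β = 141.3 − 126.1 = 15.2°, B = 35.4°; Δs = -8/2·(1 − cos(π·0.4294)) = -3.1198; s = 8.0000 − 3.1198 = 4.8802
θ = 157.4° falls in segment 3 (126.1° to 161.5°, simple-harmonic, h = -8): β = 157.4 − 126.1 = 31.3°, B = 35.4°; Δs = -8/2·(1 − cos(π·0.8842)) = -7.7381; s = 8.0000 − 7.7381 = 0.2619
θ=141.3°: R = R0 + s = 48 + 4.8802 = 52.8802
θ=157.4°: R = R0 + s = 48 + 0.2619 = 48.2619

θ=141.3°: 52.8802
θ=157.4°: 48.2619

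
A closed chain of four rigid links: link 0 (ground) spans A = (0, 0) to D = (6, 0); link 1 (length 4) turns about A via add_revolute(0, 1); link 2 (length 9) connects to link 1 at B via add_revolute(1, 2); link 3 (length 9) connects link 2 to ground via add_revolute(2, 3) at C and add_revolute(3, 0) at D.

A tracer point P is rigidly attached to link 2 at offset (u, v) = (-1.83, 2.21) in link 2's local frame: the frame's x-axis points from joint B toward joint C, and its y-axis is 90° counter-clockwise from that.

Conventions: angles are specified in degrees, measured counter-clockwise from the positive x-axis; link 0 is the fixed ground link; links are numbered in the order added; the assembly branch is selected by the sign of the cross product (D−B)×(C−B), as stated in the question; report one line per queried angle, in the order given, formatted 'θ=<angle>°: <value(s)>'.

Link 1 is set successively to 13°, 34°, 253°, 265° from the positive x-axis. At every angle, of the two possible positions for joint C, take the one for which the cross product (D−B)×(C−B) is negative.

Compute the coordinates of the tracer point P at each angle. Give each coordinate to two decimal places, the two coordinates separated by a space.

A=(0,0), D=(6.00,0)
θ=13°: B = A + 4.00·(cos13°, sin13°) = (3.8975, 0.8998)
θ=13°: |BD| = 2.2870
θ=13°: circle(B,9.00) ∩ circle(D,9.00): a=1.1435, h=8.9271
θ=13°:   candidates: C₊=(8.4611,8.6570) cross=20.416; C₋=(1.4364,-7.7572) cross=-20.416
θ=13°:   branch - wants cross < 0 → take C=(1.4364,-7.7572) (cross=-20.416)
θ=13°: ex = (C−B)/|BC| = (-0.2735,-0.9619); ey = (0.9619,-0.2735)
θ=13°: P = B + -1.83·ex + 2.21·ey = (6.5237,2.0557)
θ=34°: B = A + 4.00·(cos34°, sin34°) = (3.3162, 2.2368)
θ=34°: |BD| = 3.4937
θ=34°: circle(B,9.00) ∩ circle(D,9.00): a=1.7469, h=8.8288
θ=34°:   candidates: C₊=(10.3105,7.9006) cross=30.846; C₋=(-0.9944,-5.6638) cross=-30.846
θ=34°:   branch - wants cross < 0 → take C=(-0.9944,-5.6638) (cross=-30.846)
θ=34°: ex = (C−B)/|BC| = (-0.4789,-0.8778); ey = (0.8778,-0.4789)
θ=34°: P = B + -1.83·ex + 2.21·ey = (6.1327,2.7848)
θ=253°: B = A + 4.00·(cos253°, sin253°) = (-1.1695, -3.8252)
θ=253°: |BD| = 8.1261
θ=253°: circle(B,9.00) ∩ circle(D,9.00): a=4.0631, h=8.0307
θ=253°:   candidates: C₊=(-1.3650,5.1727) cross=65.258; C₋=(6.1955,-8.9979) cross=-65.258
θ=253°:   branch - wants cross < 0 → take C=(6.1955,-8.9979) (cross=-65.258)
θ=253°: ex = (C−B)/|BC| = (0.8183,-0.5747); ey = (0.5747,0.8183)
θ=253°: P = B + -1.83·ex + 2.21·ey = (-1.3969,-0.9649)
θ=265°: B = A + 4.00·(cos265°, sin265°) = (-0.3486, -3.9848)
θ=265°: |BD| = 7.4956
θ=265°: circle(B,9.00) ∩ circle(D,9.00): a=3.7478, h=8.1826
θ=265°:   candidates: C₊=(-1.5243,4.9381) cross=61.333; C₋=(7.1757,-8.9229) cross=-61.333
θ=265°:   branch - wants cross < 0 → take C=(7.1757,-8.9229) (cross=-61.333)
θ=265°: ex = (C−B)/|BC| = (0.8360,-0.5487); ey = (0.5487,0.8360)
θ=265°: P = B + -1.83·ex + 2.21·ey = (-0.6660,-1.1331)

θ=13°: 6.52 2.06
θ=34°: 6.13 2.78
θ=253°: -1.40 -0.96
θ=265°: -0.67 -1.13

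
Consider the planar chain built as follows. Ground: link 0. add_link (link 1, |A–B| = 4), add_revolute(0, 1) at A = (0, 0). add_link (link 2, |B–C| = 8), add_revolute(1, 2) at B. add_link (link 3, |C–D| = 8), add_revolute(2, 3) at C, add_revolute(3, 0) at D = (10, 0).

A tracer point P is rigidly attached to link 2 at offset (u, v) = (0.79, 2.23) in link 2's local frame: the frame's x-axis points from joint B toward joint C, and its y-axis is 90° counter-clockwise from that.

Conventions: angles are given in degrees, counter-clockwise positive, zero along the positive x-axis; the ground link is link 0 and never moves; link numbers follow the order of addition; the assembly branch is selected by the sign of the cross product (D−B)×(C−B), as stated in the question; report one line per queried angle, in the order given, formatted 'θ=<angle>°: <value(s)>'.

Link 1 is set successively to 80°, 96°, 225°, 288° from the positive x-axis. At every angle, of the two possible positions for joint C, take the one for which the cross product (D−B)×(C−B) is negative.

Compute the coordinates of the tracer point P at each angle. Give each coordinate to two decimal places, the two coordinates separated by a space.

A=(0,0), D=(10.00,0)
θ=80°: B = A + 4.00·(cos80°, sin80°) = (0.6946, 3.9392)
θ=80°: |BD| = 10.1049
θ=80°: circle(B,8.00) ∩ circle(D,8.00): a=5.0524, h=6.2027
θ=80°:   candidates: C₊=(7.7653,7.6815) cross=62.677; C₋=(2.9293,-3.7423) cross=-62.677
θ=80°:   branch - wants cross < 0 → take C=(2.9293,-3.7423) (cross=-62.677)
θ=80°: ex = (C−B)/|BC| = (0.2793,-0.9602); ey = (0.9602,0.2793)
θ=80°: P = B + 0.79·ex + 2.23·ey = (3.0565,3.8036)
θ=96°: B = A + 4.00·(cos96°, sin96°) = (-0.4181, 3.9781)
θ=96°: |BD| = 11.1518
θ=96°: circle(B,8.00) ∩ circle(D,8.00): a=5.5759, h=5.7367
θ=96°:   candidates: C₊=(6.8373,7.3483) cross=63.974; C₋=(2.7445,-3.3702) cross=-63.974
θ=96°:   branch - wants cross < 0 → take C=(2.7445,-3.3702) (cross=-63.974)
θ=96°: ex = (C−B)/|BC| = (0.3953,-0.9185); ey = (0.9185,0.3953)
θ=96°: P = B + 0.79·ex + 2.23·ey = (1.9425,4.1340)
θ=225°: B = A + 4.00·(cos225°, sin225°) = (-2.8284, -2.8284)
θ=225°: |BD| = 13.1365
θ=225°: circle(B,8.00) ∩ circle(D,8.00): a=6.5683, h=4.5670
θ=225°:   candidates: C₊=(2.6025,3.0457) cross=59.995; C₋=(4.5691,-5.8741) cross=-59.995
θ=225°:   branch - wants cross < 0 → take C=(4.5691,-5.8741) (cross=-59.995)
θ=225°: ex = (C−B)/|BC| = (0.9247,-0.3807); ey = (0.3807,0.9247)
θ=225°: P = B + 0.79·ex + 2.23·ey = (-1.2489,-1.0671)
θ=288°: B = A + 4.00·(cos288°, sin288°) = (1.2361, -3.8042)
θ=288°: |BD| = 9.5540
θ=288°: circle(B,8.00) ∩ circle(D,8.00): a=4.7770, h=6.4172
θ=288°:   candidates: C₊=(3.0628,3.9844) cross=61.310; C₋=(8.1732,-7.7886) cross=-61.310
θ=288°:   branch - wants cross < 0 → take C=(8.1732,-7.7886) (cross=-61.310)
θ=288°: ex = (C−B)/|BC| = (0.8671,-0.4981); ey = (0.4981,0.8671)
θ=288°: P = B + 0.79·ex + 2.23·ey = (3.0318,-2.2639)

θ=80°: 3.06 3.80
θ=96°: 1.94 4.13
θ=225°: -1.25 -1.07
θ=288°: 3.03 -2.26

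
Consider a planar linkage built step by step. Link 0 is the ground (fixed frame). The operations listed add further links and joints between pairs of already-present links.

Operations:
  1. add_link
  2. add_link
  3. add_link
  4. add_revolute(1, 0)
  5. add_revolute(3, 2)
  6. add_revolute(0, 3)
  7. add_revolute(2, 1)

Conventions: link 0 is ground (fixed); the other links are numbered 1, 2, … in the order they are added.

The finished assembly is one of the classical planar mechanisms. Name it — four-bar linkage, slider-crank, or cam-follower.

links: 4 (incl. ground); joints: 4 revolute, 0 prismatic, 0 higher (cam) pair, forming one closed loop
4 links in a single 4R loop → four-bar linkage

four-bar linkage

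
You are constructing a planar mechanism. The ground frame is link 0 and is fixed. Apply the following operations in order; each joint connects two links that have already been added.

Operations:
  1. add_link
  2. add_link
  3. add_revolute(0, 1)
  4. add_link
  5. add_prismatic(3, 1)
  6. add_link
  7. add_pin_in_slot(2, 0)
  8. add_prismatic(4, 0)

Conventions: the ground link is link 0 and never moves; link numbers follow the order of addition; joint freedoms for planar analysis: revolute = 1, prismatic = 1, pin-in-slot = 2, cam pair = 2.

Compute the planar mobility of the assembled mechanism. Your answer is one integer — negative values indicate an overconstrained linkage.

L=1 J1=0 J2=0
add link → L=2 J1=0 J2=0
add link → L=3 J1=0 J2=0
R@0,1 dof=1 J1 → L=3 J1=1 J2=0
add link → L=4 J1=1 J2=0
P@3,1 dof=1 J1 → L=4 J1=2 J2=0
add link → L=5 J1=2 J2=0
PS@2,0 dof=2 J2 → L=5 J1=2 J2=1
P@4,0 dof=1 J1 → L=5 J1=3 J2=1
M=3(L−1)−2J1−J2=3·4−2·3−1=5

M = 5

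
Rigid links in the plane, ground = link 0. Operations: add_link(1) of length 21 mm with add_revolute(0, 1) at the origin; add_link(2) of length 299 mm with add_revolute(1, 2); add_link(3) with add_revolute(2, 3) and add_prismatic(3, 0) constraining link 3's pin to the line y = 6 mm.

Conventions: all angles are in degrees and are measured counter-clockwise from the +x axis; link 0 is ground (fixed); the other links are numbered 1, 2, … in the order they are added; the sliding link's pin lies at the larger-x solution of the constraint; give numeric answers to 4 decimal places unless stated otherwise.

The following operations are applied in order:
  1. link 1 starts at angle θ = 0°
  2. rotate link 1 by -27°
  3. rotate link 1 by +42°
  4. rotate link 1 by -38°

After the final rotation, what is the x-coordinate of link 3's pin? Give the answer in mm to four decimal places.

geometry: r = 21 mm, L = 299 mm, e = 6 mm; θ starts at 0°
rotate link 1 by -27°: θ ← 0° -27° = -27°
rotate link 1 by +42°: θ ← -27° +42° = 15°
rotate link 1 by -38°: θ ← 15° -38° = -23°
crank pin P = (r cos θ, r sin θ) = (19.330602, -8.205354)
h = r sin θ − e = -8.205354 − 6 = -14.205354
x = r cos θ + √(L² − h²) = 19.330602 + 298.662364 = 317.992966

317.9930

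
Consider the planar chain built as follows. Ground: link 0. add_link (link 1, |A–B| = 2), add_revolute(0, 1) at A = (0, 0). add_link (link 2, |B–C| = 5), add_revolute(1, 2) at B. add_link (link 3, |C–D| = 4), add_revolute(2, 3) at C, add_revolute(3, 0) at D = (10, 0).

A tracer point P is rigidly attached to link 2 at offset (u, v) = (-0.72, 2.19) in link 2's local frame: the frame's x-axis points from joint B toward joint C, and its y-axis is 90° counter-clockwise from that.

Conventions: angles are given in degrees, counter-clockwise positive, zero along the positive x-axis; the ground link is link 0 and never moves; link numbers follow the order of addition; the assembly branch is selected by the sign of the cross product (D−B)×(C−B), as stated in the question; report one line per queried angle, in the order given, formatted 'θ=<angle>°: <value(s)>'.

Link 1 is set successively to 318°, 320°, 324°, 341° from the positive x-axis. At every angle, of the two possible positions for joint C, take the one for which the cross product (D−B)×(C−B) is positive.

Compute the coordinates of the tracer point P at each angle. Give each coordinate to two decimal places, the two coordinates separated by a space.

A=(0,0), D=(10.00,0)
θ=318°: B = A + 2.00·(cos318°, sin318°) = (1.4863, -1.3383)
θ=318°: |BD| = 8.6182
θ=318°: circle(B,5.00) ∩ circle(D,4.00): a=4.8313, h=1.2879
θ=318°:   candidates: C₊=(6.0590,0.6843) cross=11.100; C₋=(6.4590,-1.8604) cross=-11.100
θ=318°:   branch + wants cross > 0 → take C=(6.0590,0.6843) (cross=11.100)
θ=318°: ex = (C−B)/|BC| = (0.9145,0.4045); ey = (-0.4045,0.9145)
θ=318°: P = B + -0.72·ex + 2.19·ey = (-0.0580,0.3733)
θ=320°: B = A + 2.00·(cos320°, sin320°) = (1.5321, -1.2856)
θ=320°: |BD| = 8.5649
θ=320°: circle(B,5.00) ∩ circle(D,4.00): a=4.8079, h=1.3727
θ=320°:   candidates: C₊=(6.0794,0.7933) cross=11.757; C₋=(6.4915,-1.9211) cross=-11.757
θ=320°:   branch + wants cross > 0 → take C=(6.0794,0.7933) (cross=11.757)
θ=320°: ex = (C−B)/|BC| = (0.9095,0.4158); ey = (-0.4158,0.9095)
θ=320°: P = B + -0.72·ex + 2.19·ey = (-0.0333,0.4068)
θ=324°: B = A + 2.00·(cos324°, sin324°) = (1.6180, -1.1756)
θ=324°: |BD| = 8.4640
θ=324°: circle(B,5.00) ∩ circle(D,4.00): a=4.7637, h=1.5190
θ=324°:   candidates: C₊=(6.1245,0.9904) cross=12.857; C₋=(6.5465,-2.0183) cross=-12.857
θ=324°:   branch + wants cross > 0 → take C=(6.1245,0.9904) (cross=12.857)
θ=324°: ex = (C−B)/|BC| = (0.9013,0.4332); ey = (-0.4332,0.9013)
θ=324°: P = B + -0.72·ex + 2.19·ey = (0.0204,0.4864)
θ=341°: B = A + 2.00·(cos341°, sin341°) = (1.8910, -0.6511)
θ=341°: |BD| = 8.1351
θ=341°: circle(B,5.00) ∩ circle(D,4.00): a=4.6207, h=1.9103
θ=341°:   candidates: C₊=(6.3440,1.6229) cross=15.540; C₋=(6.6498,-2.1855) cross=-15.540
θ=341°:   branch + wants cross > 0 → take C=(6.3440,1.6229) (cross=15.540)
θ=341°: ex = (C−B)/|BC| = (0.8906,0.4548); ey = (-0.4548,0.8906)
θ=341°: P = B + -0.72·ex + 2.19·ey = (0.2538,0.9718)

θ=318°: -0.06 0.37
θ=320°: -0.03 0.41
θ=324°: 0.02 0.49
θ=341°: 0.25 0.97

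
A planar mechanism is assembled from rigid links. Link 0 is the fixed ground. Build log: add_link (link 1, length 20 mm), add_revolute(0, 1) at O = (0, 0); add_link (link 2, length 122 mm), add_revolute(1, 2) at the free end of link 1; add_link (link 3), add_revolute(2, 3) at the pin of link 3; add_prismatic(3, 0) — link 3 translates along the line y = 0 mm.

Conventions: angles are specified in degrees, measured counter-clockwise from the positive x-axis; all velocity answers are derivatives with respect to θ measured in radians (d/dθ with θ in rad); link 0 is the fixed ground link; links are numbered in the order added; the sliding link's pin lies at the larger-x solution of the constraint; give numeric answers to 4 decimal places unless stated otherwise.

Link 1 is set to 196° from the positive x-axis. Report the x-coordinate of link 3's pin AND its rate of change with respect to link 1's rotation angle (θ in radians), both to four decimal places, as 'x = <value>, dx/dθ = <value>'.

geometry: r = 20 mm, L = 122 mm, e = 0 mm
crank pin P = (r cos θ, r sin θ) = (-19.225234, -5.512747)
h = r sin θ − e = -5.512747 − 0 = -5.512747
x = r cos θ + √(L² − h²) = -19.225234 + 121.875386 = 102.650152
dx/dθ = −r sin θ − h·r cos θ/√(L² − h²) (θ in radians; h = -5.512747) = 4.643139

x = 102.6502, dx/dθ = 4.6431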